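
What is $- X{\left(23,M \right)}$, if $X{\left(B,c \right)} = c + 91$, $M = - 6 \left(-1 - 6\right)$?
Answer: $-133$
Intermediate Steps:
$M = 42$ ($M = \left(-6\right) \left(-7\right) = 42$)
$X{\left(B,c \right)} = 91 + c$
$- X{\left(23,M \right)} = - (91 + 42) = \left(-1\right) 133 = -133$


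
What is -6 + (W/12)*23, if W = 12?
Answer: 17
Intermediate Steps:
-6 + (W/12)*23 = -6 + (12/12)*23 = -6 + (12*(1/12))*23 = -6 + 1*23 = -6 + 23 = 17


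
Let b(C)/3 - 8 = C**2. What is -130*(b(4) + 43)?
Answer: -14950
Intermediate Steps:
b(C) = 24 + 3*C**2
-130*(b(4) + 43) = -130*((24 + 3*4**2) + 43) = -130*((24 + 3*16) + 43) = -130*((24 + 48) + 43) = -130*(72 + 43) = -130*115 = -14950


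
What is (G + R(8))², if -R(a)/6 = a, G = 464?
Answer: 173056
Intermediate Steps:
R(a) = -6*a
(G + R(8))² = (464 - 6*8)² = (464 - 48)² = 416² = 173056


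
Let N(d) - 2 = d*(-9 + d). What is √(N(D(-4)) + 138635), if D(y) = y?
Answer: √138689 ≈ 372.41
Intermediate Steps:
N(d) = 2 + d*(-9 + d)
√(N(D(-4)) + 138635) = √((2 + (-4)² - 9*(-4)) + 138635) = √((2 + 16 + 36) + 138635) = √(54 + 138635) = √138689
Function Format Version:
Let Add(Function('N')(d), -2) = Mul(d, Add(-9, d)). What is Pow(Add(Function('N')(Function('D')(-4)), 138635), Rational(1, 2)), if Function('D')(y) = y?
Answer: Pow(138689, Rational(1, 2)) ≈ 372.41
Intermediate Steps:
Function('N')(d) = Add(2, Mul(d, Add(-9, d)))
Pow(Add(Function('N')(Function('D')(-4)), 138635), Rational(1, 2)) = Pow(Add(Add(2, Pow(-4, 2), Mul(-9, -4)), 138635), Rational(1, 2)) = Pow(Add(Add(2, 16, 36), 138635), Rational(1, 2)) = Pow(Add(54, 138635), Rational(1, 2)) = Pow(138689, Rational(1, 2))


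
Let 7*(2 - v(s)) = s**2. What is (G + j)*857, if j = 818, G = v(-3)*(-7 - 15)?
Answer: 4812912/7 ≈ 6.8756e+5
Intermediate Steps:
v(s) = 2 - s**2/7
G = -110/7 (G = (2 - 1/7*(-3)**2)*(-7 - 15) = (2 - 1/7*9)*(-22) = (2 - 9/7)*(-22) = (5/7)*(-22) = -110/7 ≈ -15.714)
(G + j)*857 = (-110/7 + 818)*857 = (5616/7)*857 = 4812912/7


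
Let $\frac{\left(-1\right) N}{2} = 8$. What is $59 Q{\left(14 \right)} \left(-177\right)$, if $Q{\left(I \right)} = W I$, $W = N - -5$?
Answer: $1608222$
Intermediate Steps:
$N = -16$ ($N = \left(-2\right) 8 = -16$)
$W = -11$ ($W = -16 - -5 = -16 + 5 = -11$)
$Q{\left(I \right)} = - 11 I$
$59 Q{\left(14 \right)} \left(-177\right) = 59 \left(\left(-11\right) 14\right) \left(-177\right) = 59 \left(-154\right) \left(-177\right) = \left(-9086\right) \left(-177\right) = 1608222$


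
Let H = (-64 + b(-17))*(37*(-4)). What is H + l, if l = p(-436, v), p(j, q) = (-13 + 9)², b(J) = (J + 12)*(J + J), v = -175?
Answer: -15672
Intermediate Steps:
b(J) = 2*J*(12 + J) (b(J) = (12 + J)*(2*J) = 2*J*(12 + J))
p(j, q) = 16 (p(j, q) = (-4)² = 16)
l = 16
H = -15688 (H = (-64 + 2*(-17)*(12 - 17))*(37*(-4)) = (-64 + 2*(-17)*(-5))*(-148) = (-64 + 170)*(-148) = 106*(-148) = -15688)
H + l = -15688 + 16 = -15672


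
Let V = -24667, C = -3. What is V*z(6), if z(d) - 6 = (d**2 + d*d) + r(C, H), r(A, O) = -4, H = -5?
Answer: -1825358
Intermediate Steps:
z(d) = 2 + 2*d**2 (z(d) = 6 + ((d**2 + d*d) - 4) = 6 + ((d**2 + d**2) - 4) = 6 + (2*d**2 - 4) = 6 + (-4 + 2*d**2) = 2 + 2*d**2)
V*z(6) = -24667*(2 + 2*6**2) = -24667*(2 + 2*36) = -24667*(2 + 72) = -24667*74 = -1825358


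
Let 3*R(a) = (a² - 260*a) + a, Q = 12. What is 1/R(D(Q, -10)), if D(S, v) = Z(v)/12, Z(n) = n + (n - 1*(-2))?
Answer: 4/521 ≈ 0.0076775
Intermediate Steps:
Z(n) = 2 + 2*n (Z(n) = n + (n + 2) = n + (2 + n) = 2 + 2*n)
D(S, v) = ⅙ + v/6 (D(S, v) = (2 + 2*v)/12 = (2 + 2*v)*(1/12) = ⅙ + v/6)
R(a) = -259*a/3 + a²/3 (R(a) = ((a² - 260*a) + a)/3 = (a² - 259*a)/3 = -259*a/3 + a²/3)
1/R(D(Q, -10)) = 1/((⅙ + (⅙)*(-10))*(-259 + (⅙ + (⅙)*(-10)))/3) = 1/((⅙ - 5/3)*(-259 + (⅙ - 5/3))/3) = 1/((⅓)*(-3/2)*(-259 - 3/2)) = 1/((⅓)*(-3/2)*(-521/2)) = 1/(521/4) = 4/521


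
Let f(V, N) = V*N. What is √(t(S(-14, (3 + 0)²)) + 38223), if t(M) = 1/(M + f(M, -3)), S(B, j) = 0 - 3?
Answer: √1376034/6 ≈ 195.51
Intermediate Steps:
f(V, N) = N*V
S(B, j) = -3
t(M) = -1/(2*M) (t(M) = 1/(M - 3*M) = 1/(-2*M) = -1/(2*M))
√(t(S(-14, (3 + 0)²)) + 38223) = √(-½/(-3) + 38223) = √(-½*(-⅓) + 38223) = √(⅙ + 38223) = √(229339/6) = √1376034/6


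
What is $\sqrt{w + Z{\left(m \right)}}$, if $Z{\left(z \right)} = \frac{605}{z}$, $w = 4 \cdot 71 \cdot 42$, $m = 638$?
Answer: $\frac{\sqrt{40128982}}{58} \approx 109.22$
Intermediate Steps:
$w = 11928$ ($w = 284 \cdot 42 = 11928$)
$\sqrt{w + Z{\left(m \right)}} = \sqrt{11928 + \frac{605}{638}} = \sqrt{11928 + 605 \cdot \frac{1}{638}} = \sqrt{11928 + \frac{55}{58}} = \sqrt{\frac{691879}{58}} = \frac{\sqrt{40128982}}{58}$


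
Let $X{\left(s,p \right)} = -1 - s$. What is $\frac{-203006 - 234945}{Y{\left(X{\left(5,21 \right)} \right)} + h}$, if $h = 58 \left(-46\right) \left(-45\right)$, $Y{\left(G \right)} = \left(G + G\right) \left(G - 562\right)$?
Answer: $- \frac{437951}{126876} \approx -3.4518$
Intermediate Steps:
$Y{\left(G \right)} = 2 G \left(-562 + G\right)$
$h = 120060$ ($h = \left(-2668\right) \left(-45\right) = 120060$)
$\frac{-203006 - 234945}{Y{\left(X{\left(5,21 \right)} \right)} + h} = \frac{-203006 - 234945}{2 \left(-1 - 5\right) \left(-562 - 6\right) + 120060} = - \frac{437951}{2 \left(-1 - 5\right) \left(-562 - 6\right) + 120060} = - \frac{437951}{2 \left(-6\right) \left(-562 - 6\right) + 120060} = - \frac{437951}{2 \left(-6\right) \left(-568\right) + 120060} = - \frac{437951}{6816 + 120060} = - \frac{437951}{126876}$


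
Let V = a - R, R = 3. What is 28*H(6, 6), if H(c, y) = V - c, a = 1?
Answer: -224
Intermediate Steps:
V = -2 (V = 1 - 1*3 = 1 - 3 = -2)
H(c, y) = -2 - c
28*H(6, 6) = 28*(-2 - 1*6) = 28*(-2 - 6) = 28*(-8) = -224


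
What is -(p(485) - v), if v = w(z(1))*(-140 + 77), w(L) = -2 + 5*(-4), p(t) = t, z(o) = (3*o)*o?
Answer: 901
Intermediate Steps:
z(o) = 3*o²
w(L) = -22 (w(L) = -2 - 20 = -22)
v = 1386 (v = -22*(-140 + 77) = -22*(-63) = 1386)
-(p(485) - v) = -(485 - 1*1386) = -(485 - 1386) = -1*(-901) = 901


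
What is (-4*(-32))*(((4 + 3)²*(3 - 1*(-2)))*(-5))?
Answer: -156800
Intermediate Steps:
(-4*(-32))*(((4 + 3)²*(3 - 1*(-2)))*(-5)) = 128*((7²*(3 + 2))*(-5)) = 128*((49*5)*(-5)) = 128*(245*(-5)) = 128*(-1225) = -156800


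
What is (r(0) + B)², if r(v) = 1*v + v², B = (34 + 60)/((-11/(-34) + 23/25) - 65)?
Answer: 6384010000/2936881249 ≈ 2.1737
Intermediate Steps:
B = -79900/54193 (B = 94/((-11*(-1/34) + 23*(1/25)) - 65) = 94/((11/34 + 23/25) - 65) = 94/(1057/850 - 65) = 94/(-54193/850) = 94*(-850/54193) = -79900/54193 ≈ -1.4744)
r(v) = v + v²
(r(0) + B)² = (0*(1 + 0) - 79900/54193)² = (0*1 - 79900/54193)² = (0 - 79900/54193)² = (-79900/54193)² = 6384010000/2936881249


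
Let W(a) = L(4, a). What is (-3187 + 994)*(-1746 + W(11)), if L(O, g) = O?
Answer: 3820206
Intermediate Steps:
W(a) = 4
(-3187 + 994)*(-1746 + W(11)) = (-3187 + 994)*(-1746 + 4) = -2193*(-1742) = 3820206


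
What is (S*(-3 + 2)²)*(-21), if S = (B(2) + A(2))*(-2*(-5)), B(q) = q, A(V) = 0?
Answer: -420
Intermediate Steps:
S = 20 (S = (2 + 0)*(-2*(-5)) = 2*10 = 20)
(S*(-3 + 2)²)*(-21) = (20*(-3 + 2)²)*(-21) = (20*(-1)²)*(-21) = (20*1)*(-21) = 20*(-21) = -420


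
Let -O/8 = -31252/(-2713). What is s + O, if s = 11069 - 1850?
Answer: 24761131/2713 ≈ 9126.8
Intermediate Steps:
O = -250016/2713 (O = -(-250016)/(-2713) = -(-250016)*(-1)/2713 = -8*31252/2713 = -250016/2713 ≈ -92.155)
s = 9219
s + O = 9219 - 250016/2713 = 24761131/2713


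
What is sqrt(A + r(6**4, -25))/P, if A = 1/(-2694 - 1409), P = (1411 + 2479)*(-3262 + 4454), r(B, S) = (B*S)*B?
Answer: I*sqrt(706891965757703)/19025118640 ≈ 0.0013975*I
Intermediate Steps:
r(B, S) = S*B**2
P = 4636880 (P = 3890*1192 = 4636880)
A = -1/4103 (A = 1/(-4103) = -1/4103 ≈ -0.00024372)
sqrt(A + r(6**4, -25))/P = sqrt(-1/4103 - 25*(6**4)**2)/4636880 = sqrt(-1/4103 - 25*1296**2)*(1/4636880) = sqrt(-1/4103 - 25*1679616)*(1/4636880) = sqrt(-1/4103 - 41990400)*(1/4636880) = sqrt(-172286611201/4103)*(1/4636880) = (I*sqrt(706891965757703)/4103)*(1/4636880) = I*sqrt(706891965757703)/19025118640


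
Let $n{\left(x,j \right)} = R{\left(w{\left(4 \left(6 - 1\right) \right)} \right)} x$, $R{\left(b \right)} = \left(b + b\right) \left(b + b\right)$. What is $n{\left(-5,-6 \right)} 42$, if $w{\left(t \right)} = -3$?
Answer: $-7560$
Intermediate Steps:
$R{\left(b \right)} = 4 b^{2}$ ($R{\left(b \right)} = 2 b 2 b = 4 b^{2}$)
$n{\left(x,j \right)} = 36 x$ ($n{\left(x,j \right)} = 4 \left(-3\right)^{2} x = 4 \cdot 9 x = 36 x$)
$n{\left(-5,-6 \right)} 42 = 36 \left(-5\right) 42 = \left(-180\right) 42 = -7560$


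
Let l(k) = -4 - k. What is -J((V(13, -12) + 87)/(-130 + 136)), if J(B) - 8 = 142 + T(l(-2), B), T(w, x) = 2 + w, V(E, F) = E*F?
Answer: -150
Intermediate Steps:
J(B) = 150 (J(B) = 8 + (142 + (2 + (-4 - 1*(-2)))) = 8 + (142 + (2 + (-4 + 2))) = 8 + (142 + (2 - 2)) = 8 + (142 + 0) = 8 + 142 = 150)
-J((V(13, -12) + 87)/(-130 + 136)) = -1*150 = -150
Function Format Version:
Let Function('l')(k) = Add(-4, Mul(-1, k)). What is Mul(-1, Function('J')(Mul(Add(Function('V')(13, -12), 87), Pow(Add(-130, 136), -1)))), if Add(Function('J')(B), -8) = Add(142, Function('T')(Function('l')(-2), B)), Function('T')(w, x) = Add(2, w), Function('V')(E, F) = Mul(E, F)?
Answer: -150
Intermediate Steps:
Function('J')(B) = 150 (Function('J')(B) = Add(8, Add(142, Add(2, Add(-4, Mul(-1, -2))))) = Add(8, Add(142, Add(2, Add(-4, 2)))) = Add(8, Add(142, Add(2, -2))) = Add(8, Add(142, 0)) = Add(8, 142) = 150)
Mul(-1, Function('J')(Mul(Add(Function('V')(13, -12), 87), Pow(Add(-130, 136), -1)))) = Mul(-1, 150) = -150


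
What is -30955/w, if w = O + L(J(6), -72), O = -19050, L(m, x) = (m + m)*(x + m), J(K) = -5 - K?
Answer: 30955/17224 ≈ 1.7972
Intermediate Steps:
L(m, x) = 2*m*(m + x) (L(m, x) = (2*m)*(m + x) = 2*m*(m + x))
w = -17224 (w = -19050 + 2*(-5 - 1*6)*((-5 - 1*6) - 72) = -19050 + 2*(-5 - 6)*((-5 - 6) - 72) = -19050 + 2*(-11)*(-11 - 72) = -19050 + 2*(-11)*(-83) = -19050 + 1826 = -17224)
-30955/w = -30955/(-17224) = -30955*(-1/17224) = 30955/17224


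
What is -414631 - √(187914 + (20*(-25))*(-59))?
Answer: -414631 - √217414 ≈ -4.1510e+5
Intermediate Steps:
-414631 - √(187914 + (20*(-25))*(-59)) = -414631 - √(187914 - 500*(-59)) = -414631 - √(187914 + 29500) = -414631 - √217414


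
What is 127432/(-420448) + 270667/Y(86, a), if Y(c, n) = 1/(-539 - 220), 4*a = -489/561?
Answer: -10796907728597/52556 ≈ -2.0544e+8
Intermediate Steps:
a = -163/748 (a = (-489/561)/4 = (-489*1/561)/4 = (¼)*(-163/187) = -163/748 ≈ -0.21791)
Y(c, n) = -1/759 (Y(c, n) = 1/(-759) = -1/759)
127432/(-420448) + 270667/Y(86, a) = 127432/(-420448) + 270667/(-1/759) = 127432*(-1/420448) + 270667*(-759) = -15929/52556 - 205436253 = -10796907728597/52556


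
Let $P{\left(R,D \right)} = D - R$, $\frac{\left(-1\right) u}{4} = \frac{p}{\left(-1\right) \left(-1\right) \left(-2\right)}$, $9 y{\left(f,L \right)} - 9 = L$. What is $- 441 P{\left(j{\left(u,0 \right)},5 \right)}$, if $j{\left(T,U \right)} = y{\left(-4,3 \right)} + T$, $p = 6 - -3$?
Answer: $6321$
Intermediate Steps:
$y{\left(f,L \right)} = 1 + \frac{L}{9}$
$p = 9$ ($p = 6 + 3 = 9$)
$u = 18$ ($u = - 4 \frac{9}{\left(-1\right) \left(-1\right) \left(-2\right)} = - 4 \frac{9}{1 \left(-2\right)} = - 4 \frac{9}{-2} = - 4 \cdot 9 \left(- \frac{1}{2}\right) = \left(-4\right) \left(- \frac{9}{2}\right) = 18$)
$j{\left(T,U \right)} = \frac{4}{3} + T$ ($j{\left(T,U \right)} = \left(1 + \frac{1}{9} \cdot 3\right) + T = \left(1 + \frac{1}{3}\right) + T = \frac{4}{3} + T$)
$- 441 P{\left(j{\left(u,0 \right)},5 \right)} = - 441 \left(5 - \left(\frac{4}{3} + 18\right)\right) = - 441 \left(5 - \frac{58}{3}\right) = \left(-441\right) \left(- \frac{43}{3}\right) = 6321$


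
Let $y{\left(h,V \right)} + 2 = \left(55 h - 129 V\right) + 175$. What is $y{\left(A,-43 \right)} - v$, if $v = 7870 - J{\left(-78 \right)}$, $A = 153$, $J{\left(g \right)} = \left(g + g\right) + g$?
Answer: $6031$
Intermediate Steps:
$J{\left(g \right)} = 3 g$ ($J{\left(g \right)} = 2 g + g = 3 g$)
$v = 8104$ ($v = 7870 - 3 \left(-78\right) = 7870 - -234 = 7870 + 234 = 8104$)
$y{\left(h,V \right)} = 173 - 129 V + 55 h$ ($y{\left(h,V \right)} = -2 - \left(-175 - 55 h + 129 V\right) = -2 + \left(175 - 129 V + 55 h\right) = 173 - 129 V + 55 h$)
$y{\left(A,-43 \right)} - v = \left(173 - -5547 + 55 \cdot 153\right) - 8104 = \left(173 + 5547 + 8415\right) - 8104 = 14135 - 8104 = 6031$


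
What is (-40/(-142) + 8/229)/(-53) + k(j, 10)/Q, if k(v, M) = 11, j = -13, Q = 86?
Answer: 9036269/74108522 ≈ 0.12193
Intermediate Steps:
(-40/(-142) + 8/229)/(-53) + k(j, 10)/Q = (-40/(-142) + 8/229)/(-53) + 11/86 = (-40*(-1/142) + 8*(1/229))*(-1/53) + 11*(1/86) = (20/71 + 8/229)*(-1/53) + 11/86 = (5148/16259)*(-1/53) + 11/86 = -5148/861727 + 11/86 = 9036269/74108522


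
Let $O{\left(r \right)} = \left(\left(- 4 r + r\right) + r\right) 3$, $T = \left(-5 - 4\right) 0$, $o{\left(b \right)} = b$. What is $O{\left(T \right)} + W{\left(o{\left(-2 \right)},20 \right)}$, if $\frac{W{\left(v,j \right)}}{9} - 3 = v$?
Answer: $9$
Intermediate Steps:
$W{\left(v,j \right)} = 27 + 9 v$
$T = 0$ ($T = \left(-9\right) 0 = 0$)
$O{\left(r \right)} = - 6 r$ ($O{\left(r \right)} = \left(- 3 r + r\right) 3 = - 2 r 3 = - 6 r$)
$O{\left(T \right)} + W{\left(o{\left(-2 \right)},20 \right)} = \left(-6\right) 0 + \left(27 + 9 \left(-2\right)\right) = 0 + \left(27 - 18\right) = 0 + 9 = 9$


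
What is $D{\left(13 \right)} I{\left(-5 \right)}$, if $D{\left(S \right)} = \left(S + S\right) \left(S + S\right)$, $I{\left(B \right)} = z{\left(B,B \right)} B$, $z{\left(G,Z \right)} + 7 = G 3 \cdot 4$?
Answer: $226460$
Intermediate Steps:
$z{\left(G,Z \right)} = -7 + 12 G$ ($z{\left(G,Z \right)} = -7 + G 3 \cdot 4 = -7 + 3 G 4 = -7 + 12 G$)
$I{\left(B \right)} = B \left(-7 + 12 B\right)$ ($I{\left(B \right)} = \left(-7 + 12 B\right) B = B \left(-7 + 12 B\right)$)
$D{\left(S \right)} = 4 S^{2}$ ($D{\left(S \right)} = 2 S 2 S = 4 S^{2}$)
$D{\left(13 \right)} I{\left(-5 \right)} = 4 \cdot 13^{2} \left(- 5 \left(-7 + 12 \left(-5\right)\right)\right) = 4 \cdot 169 \left(- 5 \left(-7 - 60\right)\right) = 676 \left(\left(-5\right) \left(-67\right)\right) = 676 \cdot 335 = 226460$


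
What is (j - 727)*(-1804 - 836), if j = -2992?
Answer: 9818160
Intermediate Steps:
(j - 727)*(-1804 - 836) = (-2992 - 727)*(-1804 - 836) = -3719*(-2640) = 9818160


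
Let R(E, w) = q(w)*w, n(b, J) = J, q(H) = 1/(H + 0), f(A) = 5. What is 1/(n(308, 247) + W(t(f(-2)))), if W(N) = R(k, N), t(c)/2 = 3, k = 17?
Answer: 1/248 ≈ 0.0040323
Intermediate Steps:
t(c) = 6 (t(c) = 2*3 = 6)
q(H) = 1/H
R(E, w) = 1 (R(E, w) = w/w = 1)
W(N) = 1
1/(n(308, 247) + W(t(f(-2)))) = 1/(247 + 1) = 1/248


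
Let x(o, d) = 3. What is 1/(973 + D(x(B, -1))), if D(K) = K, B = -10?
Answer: 1/976 ≈ 0.0010246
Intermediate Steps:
1/(973 + D(x(B, -1))) = 1/(973 + 3) = 1/976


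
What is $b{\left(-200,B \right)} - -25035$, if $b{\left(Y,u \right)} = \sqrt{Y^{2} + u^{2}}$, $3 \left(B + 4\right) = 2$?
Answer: $25035 + \frac{10 \sqrt{3601}}{3} \approx 25235.0$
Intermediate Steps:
$B = - \frac{10}{3}$ ($B = -4 + \frac{1}{3} \cdot 2 = -4 + \frac{2}{3} = - \frac{10}{3} \approx -3.3333$)
$b{\left(-200,B \right)} - -25035 = \sqrt{\left(-200\right)^{2} + \left(- \frac{10}{3}\right)^{2}} - -25035 = \sqrt{40000 + \frac{100}{9}} + 25035 = \sqrt{\frac{360100}{9}} + 25035 = \frac{10 \sqrt{3601}}{3} + 25035 = 25035 + \frac{10 \sqrt{3601}}{3}$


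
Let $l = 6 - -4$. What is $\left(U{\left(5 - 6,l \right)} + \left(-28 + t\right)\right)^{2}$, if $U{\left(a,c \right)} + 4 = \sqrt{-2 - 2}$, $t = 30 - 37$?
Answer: $1517 - 156 i \approx 1517.0 - 156.0 i$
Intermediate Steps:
$t = -7$
$l = 10$ ($l = 6 + 4 = 10$)
$U{\left(a,c \right)} = -4 + 2 i$ ($U{\left(a,c \right)} = -4 + \sqrt{-2 - 2} = -4 + \sqrt{-4} = -4 + 2 i$)
$\left(U{\left(5 - 6,l \right)} + \left(-28 + t\right)\right)^{2} = \left(\left(-4 + 2 i\right) - 35\right)^{2} = \left(-39 + 2 i\right)^{2}$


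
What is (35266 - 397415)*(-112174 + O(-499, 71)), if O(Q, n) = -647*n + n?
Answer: 57234027960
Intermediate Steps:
O(Q, n) = -646*n
(35266 - 397415)*(-112174 + O(-499, 71)) = (35266 - 397415)*(-112174 - 646*71) = -362149*(-112174 - 45866) = -362149*(-158040) = 57234027960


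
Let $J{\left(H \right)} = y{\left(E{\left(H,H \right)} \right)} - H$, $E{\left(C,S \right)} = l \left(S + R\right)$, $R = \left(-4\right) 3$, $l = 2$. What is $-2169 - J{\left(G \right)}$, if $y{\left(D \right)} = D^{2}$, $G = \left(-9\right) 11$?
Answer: $-51552$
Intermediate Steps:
$R = -12$
$G = -99$
$E{\left(C,S \right)} = -24 + 2 S$ ($E{\left(C,S \right)} = 2 \left(S - 12\right) = 2 \left(-12 + S\right) = -24 + 2 S$)
$J{\left(H \right)} = \left(-24 + 2 H\right)^{2} - H$
$-2169 - J{\left(G \right)} = -2169 - \left(\left(-1\right) \left(-99\right) + 4 \left(-12 - 99\right)^{2}\right) = -2169 - \left(99 + 4 \left(-111\right)^{2}\right) = -2169 - \left(99 + 4 \cdot 12321\right) = -2169 - \left(99 + 49284\right) = -2169 - 49383 = -51552$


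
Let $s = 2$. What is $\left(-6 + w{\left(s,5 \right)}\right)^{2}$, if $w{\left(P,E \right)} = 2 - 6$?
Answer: $100$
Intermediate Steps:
$w{\left(P,E \right)} = -4$ ($w{\left(P,E \right)} = 2 - 6 = -4$)
$\left(-6 + w{\left(s,5 \right)}\right)^{2} = \left(-6 - 4\right)^{2} = \left(-10\right)^{2} = 100$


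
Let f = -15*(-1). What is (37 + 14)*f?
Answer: 765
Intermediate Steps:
f = 15
(37 + 14)*f = (37 + 14)*15 = 51*15 = 765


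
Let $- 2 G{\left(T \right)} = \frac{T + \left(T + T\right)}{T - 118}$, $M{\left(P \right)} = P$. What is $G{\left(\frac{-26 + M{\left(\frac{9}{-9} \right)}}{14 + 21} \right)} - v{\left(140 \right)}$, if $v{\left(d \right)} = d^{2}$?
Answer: $- \frac{162954481}{8314} \approx -19600.0$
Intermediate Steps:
$G{\left(T \right)} = - \frac{3 T}{2 \left(-118 + T\right)}$ ($G{\left(T \right)} = - \frac{\left(T + \left(T + T\right)\right) \frac{1}{T - 118}}{2} = - \frac{\left(T + 2 T\right) \frac{1}{-118 + T}}{2} = - \frac{3 T \frac{1}{-118 + T}}{2} = - \frac{3 T}{2 \left(-118 + T\right)}$)
$G{\left(\frac{-26 + M{\left(\frac{9}{-9} \right)}}{14 + 21} \right)} - v{\left(140 \right)} = - \frac{3 \frac{-26 + \frac{9}{-9}}{14 + 21}}{-236 + 2 \frac{-26 + \frac{9}{-9}}{14 + 21}} - 140^{2} = - \frac{3 \frac{-26 + 9 \left(- \frac{1}{9}\right)}{35}}{-236 + 2 \frac{-26 + 9 \left(- \frac{1}{9}\right)}{35}} - 19600 = - \frac{3 \left(-26 - 1\right) \frac{1}{35}}{-236 + 2 \left(-26 - 1\right) \frac{1}{35}} - 19600 = - \frac{3 \left(\left(-27\right) \frac{1}{35}\right)}{-236 + 2 \left(\left(-27\right) \frac{1}{35}\right)} - 19600 = \left(-3\right) \left(- \frac{27}{35}\right) \frac{1}{-236 + 2 \left(- \frac{27}{35}\right)} - 19600 = \left(-3\right) \left(- \frac{27}{35}\right) \frac{1}{-236 - \frac{54}{35}} - 19600 = \left(-3\right) \left(- \frac{27}{35}\right) \frac{1}{- \frac{8314}{35}} - 19600 = \left(-3\right) \left(- \frac{27}{35}\right) \left(- \frac{35}{8314}\right) - 19600 = - \frac{81}{8314} - 19600 = - \frac{162954481}{8314}$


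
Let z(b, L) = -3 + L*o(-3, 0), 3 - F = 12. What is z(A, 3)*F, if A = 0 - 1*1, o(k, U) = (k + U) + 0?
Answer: 108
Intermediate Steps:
F = -9 (F = 3 - 1*12 = 3 - 12 = -9)
o(k, U) = U + k (o(k, U) = (U + k) + 0 = U + k)
A = -1 (A = 0 - 1 = -1)
z(b, L) = -3 - 3*L (z(b, L) = -3 + L*(0 - 3) = -3 + L*(-3) = -3 - 3*L)
z(A, 3)*F = (-3 - 3*3)*(-9) = (-3 - 9)*(-9) = -12*(-9) = 108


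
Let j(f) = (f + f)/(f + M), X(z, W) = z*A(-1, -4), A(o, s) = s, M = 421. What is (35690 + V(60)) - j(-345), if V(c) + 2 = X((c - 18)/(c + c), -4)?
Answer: 6782179/190 ≈ 35696.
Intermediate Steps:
X(z, W) = -4*z (X(z, W) = z*(-4) = -4*z)
V(c) = -2 - 2*(-18 + c)/c (V(c) = -2 - 4*(c - 18)/(c + c) = -2 - 4*(-18 + c)/(2*c) = -2 - 4*(-18 + c)*1/(2*c) = -2 - 2*(-18 + c)/c)
j(f) = 2*f/(421 + f) (j(f) = (f + f)/(f + 421) = (2*f)/(421 + f) = 2*f/(421 + f))
(35690 + V(60)) - j(-345) = (35690 + (-4 + 36/60)) - 2*(-345)/(421 - 345) = (35690 + (-4 + 36*(1/60))) - 2*(-345)/76 = (35690 + (-4 + ⅗)) - 2*(-345)/76 = (35690 - 17/5) - 1*(-345/38) = 178433/5 + 345/38 = 6782179/190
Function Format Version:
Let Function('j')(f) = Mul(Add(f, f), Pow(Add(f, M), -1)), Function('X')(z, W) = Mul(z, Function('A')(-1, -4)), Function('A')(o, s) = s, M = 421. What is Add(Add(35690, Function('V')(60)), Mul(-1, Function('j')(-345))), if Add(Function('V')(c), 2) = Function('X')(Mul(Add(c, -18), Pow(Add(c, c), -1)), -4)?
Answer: Rational(6782179, 190) ≈ 35696.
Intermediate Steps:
Function('X')(z, W) = Mul(-4, z) (Function('X')(z, W) = Mul(z, -4) = Mul(-4, z))
Function('V')(c) = Add(-2, Mul(-2, Pow(c, -1), Add(-18, c))) (Function('V')(c) = Add(-2, Mul(-4, Mul(Add(c, -18), Pow(Add(c, c), -1)))) = Add(-2, Mul(-4, Mul(Add(-18, c), Pow(Mul(2, c), -1)))) = Add(-2, Mul(-4, Mul(Add(-18, c), Mul(Rational(1, 2), Pow(c, -1))))) = Add(-2, Mul(-4, Mul(Rational(1, 2), Pow(c, -1), Add(-18, c)))) = Add(-2, Mul(-2, Pow(c, -1), Add(-18, c))))
Function('j')(f) = Mul(2, f, Pow(Add(421, f), -1)) (Function('j')(f) = Mul(Add(f, f), Pow(Add(f, 421), -1)) = Mul(Mul(2, f), Pow(Add(421, f), -1)) = Mul(2, f, Pow(Add(421, f), -1)))
Add(Add(35690, Function('V')(60)), Mul(-1, Function('j')(-345))) = Add(Add(35690, Add(-4, Mul(36, Pow(60, -1)))), Mul(-1, Mul(2, -345, Pow(Add(421, -345), -1)))) = Add(Add(35690, Add(-4, Mul(36, Rational(1, 60)))), Mul(-1, Mul(2, -345, Pow(76, -1)))) = Add(Add(35690, Add(-4, Rational(3, 5))), Mul(-1, Mul(2, -345, Rational(1, 76)))) = Add(Add(35690, Rational(-17, 5)), Mul(-1, Rational(-345, 38))) = Add(Rational(178433, 5), Rational(345, 38)) = Rational(6782179, 190)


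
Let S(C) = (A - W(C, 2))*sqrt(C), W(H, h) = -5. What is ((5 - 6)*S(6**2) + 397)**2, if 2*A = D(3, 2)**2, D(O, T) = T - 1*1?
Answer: 132496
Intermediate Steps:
D(O, T) = -1 + T (D(O, T) = T - 1 = -1 + T)
A = 1/2 (A = (-1 + 2)**2/2 = (1/2)*1**2 = (1/2)*1 = 1/2 ≈ 0.50000)
S(C) = 11*sqrt(C)/2 (S(C) = (1/2 - 1*(-5))*sqrt(C) = (1/2 + 5)*sqrt(C) = 11*sqrt(C)/2)
((5 - 6)*S(6**2) + 397)**2 = ((5 - 6)*(11*sqrt(6**2)/2) + 397)**2 = (-11*sqrt(36)/2 + 397)**2 = (-11*6/2 + 397)**2 = (-1*33 + 397)**2 = (-33 + 397)**2 = 364**2 = 132496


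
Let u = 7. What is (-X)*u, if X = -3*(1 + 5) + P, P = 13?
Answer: 35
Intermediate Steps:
X = -5 (X = -3*(1 + 5) + 13 = -3*6 + 13 = -18 + 13 = -5)
(-X)*u = -1*(-5)*7 = 5*7 = 35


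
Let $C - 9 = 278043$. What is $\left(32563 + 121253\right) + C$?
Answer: $431868$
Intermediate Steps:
$C = 278052$ ($C = 9 + 278043 = 278052$)
$\left(32563 + 121253\right) + C = \left(32563 + 121253\right) + 278052 = 153816 + 278052 = 431868$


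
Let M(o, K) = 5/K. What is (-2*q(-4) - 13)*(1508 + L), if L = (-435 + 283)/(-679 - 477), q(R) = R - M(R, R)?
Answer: -3268875/289 ≈ -11311.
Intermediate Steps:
q(R) = R - 5/R
L = 38/289 (L = -152/(-1156) = -152*(-1/1156) = 38/289 ≈ 0.13149)
(-2*q(-4) - 13)*(1508 + L) = (-2*(-4 - 5/(-4)) - 13)*(1508 + 38/289) = (-2*(-4 - 5*(-¼)) - 13)*(435850/289) = (-2*(-4 + 5/4) - 13)*(435850/289) = (-2*(-11/4) - 13)*(435850/289) = (11/2 - 13)*(435850/289) = -15/2*435850/289 = -3268875/289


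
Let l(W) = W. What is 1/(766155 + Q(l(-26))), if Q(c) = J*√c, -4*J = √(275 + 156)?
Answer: 471480/361226759831 + 2*I*√11206/4695947877803 ≈ 1.3052e-6 + 4.5085e-11*I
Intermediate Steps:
J = -√431/4 (J = -√(275 + 156)/4 = -√431/4 ≈ -5.1901)
Q(c) = -√431*√c/4 (Q(c) = (-√431/4)*√c = -√431*√c/4)
1/(766155 + Q(l(-26))) = 1/(766155 - √431*√(-26)/4) = 1/(766155 - √431*I*√26/4) = 1/(766155 - I*√11206/4)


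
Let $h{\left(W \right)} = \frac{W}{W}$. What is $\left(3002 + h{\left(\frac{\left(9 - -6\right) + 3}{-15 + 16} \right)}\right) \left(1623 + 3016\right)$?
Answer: $13930917$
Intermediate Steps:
$h{\left(W \right)} = 1$
$\left(3002 + h{\left(\frac{\left(9 - -6\right) + 3}{-15 + 16} \right)}\right) \left(1623 + 3016\right) = \left(3002 + 1\right) \left(1623 + 3016\right) = 3003 \cdot 4639 = 13930917$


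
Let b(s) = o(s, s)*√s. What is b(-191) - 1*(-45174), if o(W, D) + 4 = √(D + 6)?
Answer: 45174 - √35335 - 4*I*√191 ≈ 44986.0 - 55.281*I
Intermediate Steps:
o(W, D) = -4 + √(6 + D) (o(W, D) = -4 + √(D + 6) = -4 + √(6 + D))
b(s) = √s*(-4 + √(6 + s)) (b(s) = (-4 + √(6 + s))*√s = √s*(-4 + √(6 + s)))
b(-191) - 1*(-45174) = √(-191)*(-4 + √(6 - 191)) - 1*(-45174) = (I*√191)*(-4 + √(-185)) + 45174 = (I*√191)*(-4 + I*√185) + 45174 = I*√191*(-4 + I*√185) + 45174 = 45174 + I*√191*(-4 + I*√185)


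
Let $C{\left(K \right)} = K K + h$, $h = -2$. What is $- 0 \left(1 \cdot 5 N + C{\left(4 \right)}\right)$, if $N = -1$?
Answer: $0$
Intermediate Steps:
$C{\left(K \right)} = -2 + K^{2}$ ($C{\left(K \right)} = K K - 2 = K^{2} - 2 = -2 + K^{2}$)
$- 0 \left(1 \cdot 5 N + C{\left(4 \right)}\right) = - 0 \left(1 \cdot 5 \left(-1\right) - \left(2 - 4^{2}\right)\right) = - 0 \left(5 \left(-1\right) + \left(-2 + 16\right)\right) = - 0 \left(-5 + 14\right) = - 0 \cdot 9 = \left(-1\right) 0 = 0$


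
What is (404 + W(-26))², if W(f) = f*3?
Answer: 106276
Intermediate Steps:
W(f) = 3*f
(404 + W(-26))² = (404 + 3*(-26))² = (404 - 78)² = 326² = 106276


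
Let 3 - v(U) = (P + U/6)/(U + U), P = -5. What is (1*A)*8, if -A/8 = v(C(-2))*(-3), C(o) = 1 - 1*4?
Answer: 400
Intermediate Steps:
C(o) = -3 (C(o) = 1 - 4 = -3)
v(U) = 3 - (-5 + U/6)/(2*U) (v(U) = 3 - (-5 + U/6)/(U + U) = 3 - (-5 + U*(⅙))/(2*U) = 3 - (-5 + U/6)*1/(2*U) = 3 - (-5 + U/6)/(2*U))
A = 50 (A = -8*(5/12)*(6 + 7*(-3))/(-3)*(-3) = -8*(5/12)*(-⅓)*(6 - 21)*(-3) = -8*(5/12)*(-⅓)*(-15)*(-3) = -50*(-3)/3 = -8*(-25/4) = 50)
(1*A)*8 = (1*50)*8 = 50*8 = 400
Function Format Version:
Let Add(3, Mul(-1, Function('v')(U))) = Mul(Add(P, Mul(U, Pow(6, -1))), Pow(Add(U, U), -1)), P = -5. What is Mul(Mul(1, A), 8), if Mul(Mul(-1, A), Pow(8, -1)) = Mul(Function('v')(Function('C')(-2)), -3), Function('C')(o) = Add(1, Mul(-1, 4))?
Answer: 400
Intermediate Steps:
Function('C')(o) = -3 (Function('C')(o) = Add(1, -4) = -3)
Function('v')(U) = Add(3, Mul(Rational(-1, 2), Pow(U, -1), Add(-5, Mul(Rational(1, 6), U)))) (Function('v')(U) = Add(3, Mul(-1, Mul(Add(-5, Mul(U, Pow(6, -1))), Pow(Add(U, U), -1)))) = Add(3, Mul(-1, Mul(Add(-5, Mul(U, Rational(1, 6))), Pow(Mul(2, U), -1)))) = Add(3, Mul(-1, Mul(Add(-5, Mul(Rational(1, 6), U)), Mul(Rational(1, 2), Pow(U, -1))))) = Add(3, Mul(-1, Mul(Rational(1, 2), Pow(U, -1), Add(-5, Mul(Rational(1, 6), U))))) = Add(3, Mul(Rational(-1, 2), Pow(U, -1), Add(-5, Mul(Rational(1, 6), U)))))
A = 50 (A = Mul(-8, Mul(Mul(Rational(5, 12), Pow(-3, -1), Add(6, Mul(7, -3))), -3)) = Mul(-8, Mul(Mul(Rational(5, 12), Rational(-1, 3), Add(6, -21)), -3)) = Mul(-8, Mul(Mul(Rational(5, 12), Rational(-1, 3), -15), -3)) = Mul(-8, Mul(Rational(25, 12), -3)) = Mul(-8, Rational(-25, 4)) = 50)
Mul(Mul(1, A), 8) = Mul(Mul(1, 50), 8) = Mul(50, 8) = 400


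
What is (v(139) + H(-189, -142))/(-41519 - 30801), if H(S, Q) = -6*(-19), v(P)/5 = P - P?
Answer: -57/36160 ≈ -0.0015763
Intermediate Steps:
v(P) = 0 (v(P) = 5*(P - P) = 5*0 = 0)
H(S, Q) = 114
(v(139) + H(-189, -142))/(-41519 - 30801) = (0 + 114)/(-41519 - 30801) = 114/(-72320) = 114*(-1/72320) = -57/36160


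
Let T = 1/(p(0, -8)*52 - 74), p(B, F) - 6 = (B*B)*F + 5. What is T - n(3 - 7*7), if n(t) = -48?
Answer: 23905/498 ≈ 48.002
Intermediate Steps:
p(B, F) = 11 + F*B² (p(B, F) = 6 + ((B*B)*F + 5) = 6 + (B²*F + 5) = 6 + (F*B² + 5) = 6 + (5 + F*B²) = 11 + F*B²)
T = 1/498 (T = 1/((11 - 8*0²)*52 - 74) = 1/((11 - 8*0)*52 - 74) = 1/((11 + 0)*52 - 74) = 1/(11*52 - 74) = 1/(572 - 74) = 1/498 ≈ 0.0020080)
T - n(3 - 7*7) = 1/498 - 1*(-48) = 1/498 + 48 = 23905/498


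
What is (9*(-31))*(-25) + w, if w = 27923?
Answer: 34898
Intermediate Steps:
(9*(-31))*(-25) + w = (9*(-31))*(-25) + 27923 = -279*(-25) + 27923 = 6975 + 27923 = 34898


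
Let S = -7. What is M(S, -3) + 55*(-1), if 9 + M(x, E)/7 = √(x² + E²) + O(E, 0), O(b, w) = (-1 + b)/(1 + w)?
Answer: -146 + 7*√58 ≈ -92.690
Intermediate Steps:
O(b, w) = (-1 + b)/(1 + w)
M(x, E) = -70 + 7*E + 7*√(E² + x²) (M(x, E) = -63 + 7*(√(x² + E²) + (-1 + E)/(1 + 0)) = -63 + 7*(√(E² + x²) + (-1 + E)/1) = -63 + 7*(√(E² + x²) + 1*(-1 + E)) = -63 + 7*(√(E² + x²) + (-1 + E)) = -63 + 7*(-1 + E + √(E² + x²)) = -63 + (-7 + 7*E + 7*√(E² + x²)) = -70 + 7*E + 7*√(E² + x²))
M(S, -3) + 55*(-1) = (-70 + 7*(-3) + 7*√((-3)² + (-7)²)) + 55*(-1) = (-70 - 21 + 7*√(9 + 49)) - 55 = (-70 - 21 + 7*√58) - 55 = (-91 + 7*√58) - 55 = -146 + 7*√58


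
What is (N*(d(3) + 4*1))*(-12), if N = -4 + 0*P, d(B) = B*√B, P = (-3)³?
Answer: 192 + 144*√3 ≈ 441.42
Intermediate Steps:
P = -27
d(B) = B^(3/2)
N = -4 (N = -4 + 0*(-27) = -4 + 0 = -4)
(N*(d(3) + 4*1))*(-12) = -4*(3^(3/2) + 4*1)*(-12) = -4*(3*√3 + 4)*(-12) = -4*(4 + 3*√3)*(-12) = (-16 - 12*√3)*(-12) = 192 + 144*√3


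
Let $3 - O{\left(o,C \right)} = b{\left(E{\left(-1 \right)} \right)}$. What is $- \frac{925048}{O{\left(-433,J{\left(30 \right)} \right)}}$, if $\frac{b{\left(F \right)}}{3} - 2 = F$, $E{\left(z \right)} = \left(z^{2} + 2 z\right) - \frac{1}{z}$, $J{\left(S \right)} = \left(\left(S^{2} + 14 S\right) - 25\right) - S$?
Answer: $\frac{925048}{3} \approx 3.0835 \cdot 10^{5}$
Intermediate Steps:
$J{\left(S \right)} = -25 + S^{2} + 13 S$ ($J{\left(S \right)} = \left(-25 + S^{2} + 14 S\right) - S = -25 + S^{2} + 13 S$)
$E{\left(z \right)} = z^{2} - \frac{1}{z} + 2 z$
$b{\left(F \right)} = 6 + 3 F$
$O{\left(o,C \right)} = -3$ ($O{\left(o,C \right)} = 3 - \left(6 + 3 \frac{-1 + \left(-1\right)^{2} \left(2 - 1\right)}{-1}\right) = 3 - \left(6 + 3 \left(- (-1 + 1 \cdot 1)\right)\right) = 3 - \left(6 + 3 \left(- (-1 + 1)\right)\right) = 3 - \left(6 + 3 \left(\left(-1\right) 0\right)\right) = 3 - \left(6 + 3 \cdot 0\right) = 3 - \left(6 + 0\right) = 3 - 6 = -3$)
$- \frac{925048}{O{\left(-433,J{\left(30 \right)} \right)}} = - \frac{925048}{-3} = \left(-925048\right) \left(- \frac{1}{3}\right) = \frac{925048}{3}$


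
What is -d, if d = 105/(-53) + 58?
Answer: -2969/53 ≈ -56.019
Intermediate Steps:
d = 2969/53 (d = 105*(-1/53) + 58 = -105/53 + 58 = 2969/53 ≈ 56.019)
-d = -1*2969/53 = -2969/53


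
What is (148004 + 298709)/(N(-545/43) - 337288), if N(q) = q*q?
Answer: -825972337/623348487 ≈ -1.3251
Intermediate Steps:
N(q) = q**2
(148004 + 298709)/(N(-545/43) - 337288) = (148004 + 298709)/((-545/43)**2 - 337288) = 446713/((-545*1/43)**2 - 337288) = 446713/((-545/43)**2 - 337288) = 446713/(297025/1849 - 337288) = 446713/(-623348487/1849) = 446713*(-1849/623348487) = -825972337/623348487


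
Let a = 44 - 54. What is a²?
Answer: 100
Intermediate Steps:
a = -10
a² = (-10)² = 100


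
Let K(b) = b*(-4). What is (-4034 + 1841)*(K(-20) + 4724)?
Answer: -10535172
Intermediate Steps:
K(b) = -4*b
(-4034 + 1841)*(K(-20) + 4724) = (-4034 + 1841)*(-4*(-20) + 4724) = -2193*(80 + 4724) = -2193*4804 = -10535172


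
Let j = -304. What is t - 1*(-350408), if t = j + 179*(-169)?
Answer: 319853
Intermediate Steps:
t = -30555 (t = -304 + 179*(-169) = -304 - 30251 = -30555)
t - 1*(-350408) = -30555 - 1*(-350408) = -30555 + 350408 = 319853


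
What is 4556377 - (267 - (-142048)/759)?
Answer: 150345454/33 ≈ 4.5559e+6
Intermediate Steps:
4556377 - (267 - (-142048)/759) = 4556377 - (267 - 386*(-16/33)) = 4556377 - (267 + 6176/33) = 4556377 - 1*14987/33 = 4556377 - 14987/33 = 150345454/33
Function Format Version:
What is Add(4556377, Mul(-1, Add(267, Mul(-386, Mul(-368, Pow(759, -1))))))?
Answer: Rational(150345454, 33) ≈ 4.5559e+6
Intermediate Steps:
Add(4556377, Mul(-1, Add(267, Mul(-386, Mul(-368, Pow(759, -1)))))) = Add(4556377, Mul(-1, Add(267, Mul(-386, Mul(-368, Rational(1, 759)))))) = Add(4556377, Mul(-1, Add(267, Mul(-386, Rational(-16, 33))))) = Add(4556377, Mul(-1, Add(267, Rational(6176, 33)))) = Add(4556377, Mul(-1, Rational(14987, 33))) = Add(4556377, Rational(-14987, 33)) = Rational(150345454, 33)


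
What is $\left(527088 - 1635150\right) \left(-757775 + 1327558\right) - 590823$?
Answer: $-631355481369$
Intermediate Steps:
$\left(527088 - 1635150\right) \left(-757775 + 1327558\right) - 590823 = \left(-1108062\right) 569783 - 590823 = -631354890546 - 590823 = -631355481369$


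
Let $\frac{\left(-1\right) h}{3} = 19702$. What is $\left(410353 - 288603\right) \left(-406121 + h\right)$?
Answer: $-56641387250$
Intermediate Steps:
$h = -59106$ ($h = \left(-3\right) 19702 = -59106$)
$\left(410353 - 288603\right) \left(-406121 + h\right) = \left(410353 - 288603\right) \left(-406121 - 59106\right) = 121750 \left(-465227\right) = -56641387250$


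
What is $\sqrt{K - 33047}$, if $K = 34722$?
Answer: $5 \sqrt{67} \approx 40.927$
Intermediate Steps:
$\sqrt{K - 33047} = \sqrt{34722 - 33047} = \sqrt{1675} = 5 \sqrt{67}$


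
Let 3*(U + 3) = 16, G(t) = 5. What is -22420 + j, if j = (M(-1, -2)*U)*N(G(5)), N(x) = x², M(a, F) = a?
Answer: -67435/3 ≈ -22478.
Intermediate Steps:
U = 7/3 (U = -3 + (⅓)*16 = -3 + 16/3 = 7/3 ≈ 2.3333)
j = -175/3 (j = -1*7/3*5² = -7/3*25 = -175/3 ≈ -58.333)
-22420 + j = -22420 - 175/3 = -67435/3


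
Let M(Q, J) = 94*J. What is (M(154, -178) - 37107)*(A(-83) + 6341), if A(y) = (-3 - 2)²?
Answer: -342739074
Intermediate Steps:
A(y) = 25 (A(y) = (-5)² = 25)
(M(154, -178) - 37107)*(A(-83) + 6341) = (94*(-178) - 37107)*(25 + 6341) = (-16732 - 37107)*6366 = -53839*6366 = -342739074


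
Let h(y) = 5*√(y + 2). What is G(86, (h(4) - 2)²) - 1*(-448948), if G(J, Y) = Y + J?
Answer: 449188 - 20*√6 ≈ 4.4914e+5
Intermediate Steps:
h(y) = 5*√(2 + y)
G(J, Y) = J + Y
G(86, (h(4) - 2)²) - 1*(-448948) = (86 + (5*√(2 + 4) - 2)²) - 1*(-448948) = (86 + (5*√6 - 2)²) + 448948 = (86 + (-2 + 5*√6)²) + 448948 = 449034 + (-2 + 5*√6)²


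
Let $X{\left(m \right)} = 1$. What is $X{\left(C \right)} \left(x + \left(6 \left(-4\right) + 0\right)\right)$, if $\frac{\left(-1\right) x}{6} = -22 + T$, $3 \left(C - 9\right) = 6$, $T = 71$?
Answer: $-318$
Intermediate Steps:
$C = 11$ ($C = 9 + \frac{1}{3} \cdot 6 = 9 + 2 = 11$)
$x = -294$ ($x = - 6 \left(-22 + 71\right) = \left(-6\right) 49 = -294$)
$X{\left(C \right)} \left(x + \left(6 \left(-4\right) + 0\right)\right) = 1 \left(-294 + \left(6 \left(-4\right) + 0\right)\right) = 1 \left(-294 + \left(-24 + 0\right)\right) = 1 \left(-294 - 24\right) = 1 \left(-318\right) = -318$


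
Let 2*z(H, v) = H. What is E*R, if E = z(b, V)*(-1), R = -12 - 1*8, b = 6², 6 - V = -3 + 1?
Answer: 360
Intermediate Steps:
V = 8 (V = 6 - (-3 + 1) = 6 - 1*(-2) = 6 + 2 = 8)
b = 36
R = -20 (R = -12 - 8 = -20)
z(H, v) = H/2
E = -18 (E = ((½)*36)*(-1) = 18*(-1) = -18)
E*R = -18*(-20) = 360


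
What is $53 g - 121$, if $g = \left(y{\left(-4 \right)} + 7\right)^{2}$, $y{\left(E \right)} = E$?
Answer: $356$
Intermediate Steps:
$g = 9$ ($g = \left(-4 + 7\right)^{2} = 3^{2} = 9$)
$53 g - 121 = 53 \cdot 9 - 121 = 477 - 121 = 356$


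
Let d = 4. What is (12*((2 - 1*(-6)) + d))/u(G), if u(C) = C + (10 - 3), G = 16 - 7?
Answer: 9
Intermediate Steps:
G = 9
u(C) = 7 + C (u(C) = C + 7 = 7 + C)
(12*((2 - 1*(-6)) + d))/u(G) = (12*((2 - 1*(-6)) + 4))/(7 + 9) = (12*((2 + 6) + 4))/16 = (12*(8 + 4))*(1/16) = (12*12)*(1/16) = 144*(1/16) = 9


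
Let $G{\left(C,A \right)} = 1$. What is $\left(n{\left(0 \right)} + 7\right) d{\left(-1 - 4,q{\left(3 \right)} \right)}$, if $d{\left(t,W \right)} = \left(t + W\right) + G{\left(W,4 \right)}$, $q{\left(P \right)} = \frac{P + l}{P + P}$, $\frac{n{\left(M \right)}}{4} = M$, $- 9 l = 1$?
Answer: $- \frac{665}{27} \approx -24.63$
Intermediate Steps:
$l = - \frac{1}{9}$ ($l = \left(- \frac{1}{9}\right) 1 = - \frac{1}{9} \approx -0.11111$)
$n{\left(M \right)} = 4 M$
$q{\left(P \right)} = \frac{- \frac{1}{9} + P}{2 P}$ ($q{\left(P \right)} = \frac{P - \frac{1}{9}}{P + P} = \frac{- \frac{1}{9} + P}{2 P}$)
$d{\left(t,W \right)} = 1 + W + t$ ($d{\left(t,W \right)} = \left(t + W\right) + 1 = \left(W + t\right) + 1 = 1 + W + t$)
$\left(n{\left(0 \right)} + 7\right) d{\left(-1 - 4,q{\left(3 \right)} \right)} = \left(4 \cdot 0 + 7\right) \left(1 + \frac{-1 + 9 \cdot 3}{18 \cdot 3} - 5\right) = \left(0 + 7\right) \left(1 + \frac{1}{18} \cdot \frac{1}{3} \left(-1 + 27\right) - 5\right) = 7 \left(1 + \frac{1}{18} \cdot \frac{1}{3} \cdot 26 - 5\right) = 7 \left(1 + \frac{13}{27} - 5\right) = 7 \left(- \frac{95}{27}\right) = - \frac{665}{27}$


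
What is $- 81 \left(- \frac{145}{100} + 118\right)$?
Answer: $- \frac{188811}{20} \approx -9440.5$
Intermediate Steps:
$- 81 \left(- \frac{145}{100} + 118\right) = - 81 \left(\left(-145\right) \frac{1}{100} + 118\right) = - 81 \left(- \frac{29}{20} + 118\right) = \left(-81\right) \frac{2331}{20} = - \frac{188811}{20}$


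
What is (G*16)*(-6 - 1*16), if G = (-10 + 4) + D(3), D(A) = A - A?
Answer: 2112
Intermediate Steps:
D(A) = 0
G = -6 (G = (-10 + 4) + 0 = -6 + 0 = -6)
(G*16)*(-6 - 1*16) = (-6*16)*(-6 - 1*16) = -96*(-6 - 16) = -96*(-22) = 2112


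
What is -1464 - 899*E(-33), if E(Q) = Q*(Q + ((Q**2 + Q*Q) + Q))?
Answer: 62655240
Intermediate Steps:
E(Q) = Q*(2*Q + 2*Q**2) (E(Q) = Q*(Q + ((Q**2 + Q**2) + Q)) = Q*(Q + (2*Q**2 + Q)) = Q*(Q + (Q + 2*Q**2)) = Q*(2*Q + 2*Q**2))
-1464 - 899*E(-33) = -1464 - 1798*(-33)**2*(1 - 33) = -1464 - 1798*1089*(-32) = -1464 - 899*(-69696) = -1464 + 62656704 = 62655240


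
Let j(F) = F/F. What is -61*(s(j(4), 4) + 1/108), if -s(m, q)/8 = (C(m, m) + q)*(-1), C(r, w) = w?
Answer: -263581/108 ≈ -2440.6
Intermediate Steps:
j(F) = 1
s(m, q) = 8*m + 8*q (s(m, q) = -8*(m + q)*(-1) = -8*(-m - q) = 8*m + 8*q)
-61*(s(j(4), 4) + 1/108) = -61*((8*1 + 8*4) + 1/108) = -61*((8 + 32) + 1/108) = -61*(40 + 1/108) = -61*4321/108 = -263581/108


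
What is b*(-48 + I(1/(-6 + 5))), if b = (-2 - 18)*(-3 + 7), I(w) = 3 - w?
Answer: 3520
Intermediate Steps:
b = -80 (b = -20*4 = -80)
b*(-48 + I(1/(-6 + 5))) = -80*(-48 + (3 - 1/(-6 + 5))) = -80*(-48 + (3 - 1/(-1))) = -80*(-48 + (3 - 1*(-1))) = -80*(-48 + (3 + 1)) = -80*(-48 + 4) = -80*(-44) = 3520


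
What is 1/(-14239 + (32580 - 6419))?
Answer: 1/11922 ≈ 8.3879e-5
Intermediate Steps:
1/(-14239 + (32580 - 6419)) = 1/(-14239 + 26161) = 1/11922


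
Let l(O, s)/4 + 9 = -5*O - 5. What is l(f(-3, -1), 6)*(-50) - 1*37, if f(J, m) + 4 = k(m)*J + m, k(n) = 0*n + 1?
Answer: -5237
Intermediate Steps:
k(n) = 1 (k(n) = 0 + 1 = 1)
f(J, m) = -4 + J + m (f(J, m) = -4 + (1*J + m) = -4 + (J + m) = -4 + J + m)
l(O, s) = -56 - 20*O (l(O, s) = -36 + 4*(-5*O - 5) = -36 + 4*(-5 - 5*O) = -36 + (-20 - 20*O) = -56 - 20*O)
l(f(-3, -1), 6)*(-50) - 1*37 = (-56 - 20*(-4 - 3 - 1))*(-50) - 1*37 = (-56 - 20*(-8))*(-50) - 37 = (-56 + 160)*(-50) - 37 = 104*(-50) - 37 = -5200 - 37 = -5237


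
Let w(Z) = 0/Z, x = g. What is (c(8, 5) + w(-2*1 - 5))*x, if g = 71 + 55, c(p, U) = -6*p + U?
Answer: -5418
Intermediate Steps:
c(p, U) = U - 6*p
g = 126
x = 126
w(Z) = 0
(c(8, 5) + w(-2*1 - 5))*x = ((5 - 6*8) + 0)*126 = ((5 - 48) + 0)*126 = (-43 + 0)*126 = -43*126 = -5418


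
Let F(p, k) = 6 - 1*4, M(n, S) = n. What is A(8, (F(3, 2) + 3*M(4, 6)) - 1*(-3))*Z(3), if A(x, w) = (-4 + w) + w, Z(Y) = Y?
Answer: 90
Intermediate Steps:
F(p, k) = 2 (F(p, k) = 6 - 4 = 2)
A(x, w) = -4 + 2*w
A(8, (F(3, 2) + 3*M(4, 6)) - 1*(-3))*Z(3) = (-4 + 2*((2 + 3*4) - 1*(-3)))*3 = (-4 + 2*((2 + 12) + 3))*3 = (-4 + 2*(14 + 3))*3 = (-4 + 2*17)*3 = (-4 + 34)*3 = 30*3 = 90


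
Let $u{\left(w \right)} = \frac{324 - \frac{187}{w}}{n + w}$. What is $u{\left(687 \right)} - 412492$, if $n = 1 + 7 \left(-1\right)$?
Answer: $- \frac{192982922323}{467847} \approx -4.1249 \cdot 10^{5}$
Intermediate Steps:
$n = -6$ ($n = 1 - 7 = -6$)
$u{\left(w \right)} = \frac{324 - \frac{187}{w}}{-6 + w}$
$u{\left(687 \right)} - 412492 = \frac{-187 + 324 \cdot 687}{687 \left(-6 + 687\right)} - 412492 = \frac{-187 + 222588}{687 \cdot 681} - 412492 = \frac{1}{687} \cdot \frac{1}{681} \cdot 222401 - 412492 = \frac{222401}{467847} - 412492 = - \frac{192982922323}{467847}$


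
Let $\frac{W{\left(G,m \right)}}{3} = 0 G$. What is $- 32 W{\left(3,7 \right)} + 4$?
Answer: $4$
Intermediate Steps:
$W{\left(G,m \right)} = 0$ ($W{\left(G,m \right)} = 3 \cdot 0 G = 3 \cdot 0 = 0$)
$- 32 W{\left(3,7 \right)} + 4 = \left(-32\right) 0 + 4 = 0 + 4 = 4$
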